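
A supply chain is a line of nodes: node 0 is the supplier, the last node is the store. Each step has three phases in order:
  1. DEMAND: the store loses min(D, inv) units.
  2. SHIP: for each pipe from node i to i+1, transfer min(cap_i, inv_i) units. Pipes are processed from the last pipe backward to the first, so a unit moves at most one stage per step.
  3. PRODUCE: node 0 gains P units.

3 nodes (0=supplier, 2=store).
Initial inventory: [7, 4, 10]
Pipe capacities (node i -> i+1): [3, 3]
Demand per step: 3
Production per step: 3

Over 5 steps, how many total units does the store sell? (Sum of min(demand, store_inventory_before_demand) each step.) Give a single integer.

Answer: 15

Derivation:
Step 1: sold=3 (running total=3) -> [7 4 10]
Step 2: sold=3 (running total=6) -> [7 4 10]
Step 3: sold=3 (running total=9) -> [7 4 10]
Step 4: sold=3 (running total=12) -> [7 4 10]
Step 5: sold=3 (running total=15) -> [7 4 10]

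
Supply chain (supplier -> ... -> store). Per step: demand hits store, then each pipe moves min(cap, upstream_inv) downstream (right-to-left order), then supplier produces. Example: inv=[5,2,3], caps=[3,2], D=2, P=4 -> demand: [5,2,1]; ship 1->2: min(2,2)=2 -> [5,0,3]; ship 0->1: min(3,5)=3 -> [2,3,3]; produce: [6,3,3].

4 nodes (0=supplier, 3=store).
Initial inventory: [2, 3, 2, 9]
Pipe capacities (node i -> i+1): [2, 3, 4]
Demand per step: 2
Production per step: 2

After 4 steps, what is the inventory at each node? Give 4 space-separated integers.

Step 1: demand=2,sold=2 ship[2->3]=2 ship[1->2]=3 ship[0->1]=2 prod=2 -> inv=[2 2 3 9]
Step 2: demand=2,sold=2 ship[2->3]=3 ship[1->2]=2 ship[0->1]=2 prod=2 -> inv=[2 2 2 10]
Step 3: demand=2,sold=2 ship[2->3]=2 ship[1->2]=2 ship[0->1]=2 prod=2 -> inv=[2 2 2 10]
Step 4: demand=2,sold=2 ship[2->3]=2 ship[1->2]=2 ship[0->1]=2 prod=2 -> inv=[2 2 2 10]

2 2 2 10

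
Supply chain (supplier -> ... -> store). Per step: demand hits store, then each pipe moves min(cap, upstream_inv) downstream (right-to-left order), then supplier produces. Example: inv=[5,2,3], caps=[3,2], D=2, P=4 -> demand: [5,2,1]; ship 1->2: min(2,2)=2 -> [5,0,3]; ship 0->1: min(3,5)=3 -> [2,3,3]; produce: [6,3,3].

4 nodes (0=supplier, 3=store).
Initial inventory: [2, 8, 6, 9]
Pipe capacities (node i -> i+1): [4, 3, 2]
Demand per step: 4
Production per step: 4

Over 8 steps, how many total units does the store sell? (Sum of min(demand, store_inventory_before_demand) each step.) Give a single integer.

Step 1: sold=4 (running total=4) -> [4 7 7 7]
Step 2: sold=4 (running total=8) -> [4 8 8 5]
Step 3: sold=4 (running total=12) -> [4 9 9 3]
Step 4: sold=3 (running total=15) -> [4 10 10 2]
Step 5: sold=2 (running total=17) -> [4 11 11 2]
Step 6: sold=2 (running total=19) -> [4 12 12 2]
Step 7: sold=2 (running total=21) -> [4 13 13 2]
Step 8: sold=2 (running total=23) -> [4 14 14 2]

Answer: 23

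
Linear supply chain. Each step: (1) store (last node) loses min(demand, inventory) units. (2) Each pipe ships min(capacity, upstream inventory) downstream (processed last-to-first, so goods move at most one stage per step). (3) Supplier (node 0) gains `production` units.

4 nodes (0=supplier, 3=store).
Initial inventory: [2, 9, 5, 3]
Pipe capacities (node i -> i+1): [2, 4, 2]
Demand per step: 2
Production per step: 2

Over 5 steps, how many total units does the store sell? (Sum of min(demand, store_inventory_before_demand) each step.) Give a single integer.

Step 1: sold=2 (running total=2) -> [2 7 7 3]
Step 2: sold=2 (running total=4) -> [2 5 9 3]
Step 3: sold=2 (running total=6) -> [2 3 11 3]
Step 4: sold=2 (running total=8) -> [2 2 12 3]
Step 5: sold=2 (running total=10) -> [2 2 12 3]

Answer: 10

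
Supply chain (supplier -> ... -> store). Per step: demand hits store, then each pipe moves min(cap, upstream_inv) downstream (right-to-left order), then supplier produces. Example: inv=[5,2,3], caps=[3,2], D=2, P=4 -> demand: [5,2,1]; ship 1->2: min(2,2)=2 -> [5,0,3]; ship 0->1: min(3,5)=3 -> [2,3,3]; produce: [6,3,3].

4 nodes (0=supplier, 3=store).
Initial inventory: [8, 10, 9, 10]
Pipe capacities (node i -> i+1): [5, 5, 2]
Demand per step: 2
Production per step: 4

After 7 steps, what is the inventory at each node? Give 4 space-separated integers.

Step 1: demand=2,sold=2 ship[2->3]=2 ship[1->2]=5 ship[0->1]=5 prod=4 -> inv=[7 10 12 10]
Step 2: demand=2,sold=2 ship[2->3]=2 ship[1->2]=5 ship[0->1]=5 prod=4 -> inv=[6 10 15 10]
Step 3: demand=2,sold=2 ship[2->3]=2 ship[1->2]=5 ship[0->1]=5 prod=4 -> inv=[5 10 18 10]
Step 4: demand=2,sold=2 ship[2->3]=2 ship[1->2]=5 ship[0->1]=5 prod=4 -> inv=[4 10 21 10]
Step 5: demand=2,sold=2 ship[2->3]=2 ship[1->2]=5 ship[0->1]=4 prod=4 -> inv=[4 9 24 10]
Step 6: demand=2,sold=2 ship[2->3]=2 ship[1->2]=5 ship[0->1]=4 prod=4 -> inv=[4 8 27 10]
Step 7: demand=2,sold=2 ship[2->3]=2 ship[1->2]=5 ship[0->1]=4 prod=4 -> inv=[4 7 30 10]

4 7 30 10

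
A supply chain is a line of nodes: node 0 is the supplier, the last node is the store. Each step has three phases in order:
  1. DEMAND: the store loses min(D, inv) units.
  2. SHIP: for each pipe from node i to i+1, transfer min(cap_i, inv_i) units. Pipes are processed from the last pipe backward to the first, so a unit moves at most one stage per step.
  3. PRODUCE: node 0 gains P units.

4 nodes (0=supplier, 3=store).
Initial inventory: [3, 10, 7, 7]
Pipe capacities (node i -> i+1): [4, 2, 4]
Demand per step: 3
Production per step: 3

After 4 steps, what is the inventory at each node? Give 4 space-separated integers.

Step 1: demand=3,sold=3 ship[2->3]=4 ship[1->2]=2 ship[0->1]=3 prod=3 -> inv=[3 11 5 8]
Step 2: demand=3,sold=3 ship[2->3]=4 ship[1->2]=2 ship[0->1]=3 prod=3 -> inv=[3 12 3 9]
Step 3: demand=3,sold=3 ship[2->3]=3 ship[1->2]=2 ship[0->1]=3 prod=3 -> inv=[3 13 2 9]
Step 4: demand=3,sold=3 ship[2->3]=2 ship[1->2]=2 ship[0->1]=3 prod=3 -> inv=[3 14 2 8]

3 14 2 8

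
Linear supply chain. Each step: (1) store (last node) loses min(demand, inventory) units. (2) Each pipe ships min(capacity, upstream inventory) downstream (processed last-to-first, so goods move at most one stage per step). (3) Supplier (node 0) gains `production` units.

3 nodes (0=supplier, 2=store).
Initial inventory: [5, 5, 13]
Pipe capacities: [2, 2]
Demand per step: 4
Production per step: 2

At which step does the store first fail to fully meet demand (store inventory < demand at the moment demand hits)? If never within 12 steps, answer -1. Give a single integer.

Step 1: demand=4,sold=4 ship[1->2]=2 ship[0->1]=2 prod=2 -> [5 5 11]
Step 2: demand=4,sold=4 ship[1->2]=2 ship[0->1]=2 prod=2 -> [5 5 9]
Step 3: demand=4,sold=4 ship[1->2]=2 ship[0->1]=2 prod=2 -> [5 5 7]
Step 4: demand=4,sold=4 ship[1->2]=2 ship[0->1]=2 prod=2 -> [5 5 5]
Step 5: demand=4,sold=4 ship[1->2]=2 ship[0->1]=2 prod=2 -> [5 5 3]
Step 6: demand=4,sold=3 ship[1->2]=2 ship[0->1]=2 prod=2 -> [5 5 2]
Step 7: demand=4,sold=2 ship[1->2]=2 ship[0->1]=2 prod=2 -> [5 5 2]
Step 8: demand=4,sold=2 ship[1->2]=2 ship[0->1]=2 prod=2 -> [5 5 2]
Step 9: demand=4,sold=2 ship[1->2]=2 ship[0->1]=2 prod=2 -> [5 5 2]
Step 10: demand=4,sold=2 ship[1->2]=2 ship[0->1]=2 prod=2 -> [5 5 2]
Step 11: demand=4,sold=2 ship[1->2]=2 ship[0->1]=2 prod=2 -> [5 5 2]
Step 12: demand=4,sold=2 ship[1->2]=2 ship[0->1]=2 prod=2 -> [5 5 2]
First stockout at step 6

6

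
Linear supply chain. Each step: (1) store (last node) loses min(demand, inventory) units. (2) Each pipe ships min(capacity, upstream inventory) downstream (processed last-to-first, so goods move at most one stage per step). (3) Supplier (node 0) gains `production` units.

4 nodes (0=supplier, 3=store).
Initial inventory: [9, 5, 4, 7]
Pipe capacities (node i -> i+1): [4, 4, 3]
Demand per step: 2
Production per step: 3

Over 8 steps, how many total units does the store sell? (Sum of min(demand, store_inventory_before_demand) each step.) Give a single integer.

Answer: 16

Derivation:
Step 1: sold=2 (running total=2) -> [8 5 5 8]
Step 2: sold=2 (running total=4) -> [7 5 6 9]
Step 3: sold=2 (running total=6) -> [6 5 7 10]
Step 4: sold=2 (running total=8) -> [5 5 8 11]
Step 5: sold=2 (running total=10) -> [4 5 9 12]
Step 6: sold=2 (running total=12) -> [3 5 10 13]
Step 7: sold=2 (running total=14) -> [3 4 11 14]
Step 8: sold=2 (running total=16) -> [3 3 12 15]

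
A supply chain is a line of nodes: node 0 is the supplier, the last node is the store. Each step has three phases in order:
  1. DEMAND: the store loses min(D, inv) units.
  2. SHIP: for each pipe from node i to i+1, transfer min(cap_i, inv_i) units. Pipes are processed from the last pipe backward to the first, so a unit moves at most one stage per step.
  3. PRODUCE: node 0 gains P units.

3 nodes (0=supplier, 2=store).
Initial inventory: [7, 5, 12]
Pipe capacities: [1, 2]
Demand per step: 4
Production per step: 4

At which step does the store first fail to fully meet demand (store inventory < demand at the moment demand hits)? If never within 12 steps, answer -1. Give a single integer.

Step 1: demand=4,sold=4 ship[1->2]=2 ship[0->1]=1 prod=4 -> [10 4 10]
Step 2: demand=4,sold=4 ship[1->2]=2 ship[0->1]=1 prod=4 -> [13 3 8]
Step 3: demand=4,sold=4 ship[1->2]=2 ship[0->1]=1 prod=4 -> [16 2 6]
Step 4: demand=4,sold=4 ship[1->2]=2 ship[0->1]=1 prod=4 -> [19 1 4]
Step 5: demand=4,sold=4 ship[1->2]=1 ship[0->1]=1 prod=4 -> [22 1 1]
Step 6: demand=4,sold=1 ship[1->2]=1 ship[0->1]=1 prod=4 -> [25 1 1]
Step 7: demand=4,sold=1 ship[1->2]=1 ship[0->1]=1 prod=4 -> [28 1 1]
Step 8: demand=4,sold=1 ship[1->2]=1 ship[0->1]=1 prod=4 -> [31 1 1]
Step 9: demand=4,sold=1 ship[1->2]=1 ship[0->1]=1 prod=4 -> [34 1 1]
Step 10: demand=4,sold=1 ship[1->2]=1 ship[0->1]=1 prod=4 -> [37 1 1]
Step 11: demand=4,sold=1 ship[1->2]=1 ship[0->1]=1 prod=4 -> [40 1 1]
Step 12: demand=4,sold=1 ship[1->2]=1 ship[0->1]=1 prod=4 -> [43 1 1]
First stockout at step 6

6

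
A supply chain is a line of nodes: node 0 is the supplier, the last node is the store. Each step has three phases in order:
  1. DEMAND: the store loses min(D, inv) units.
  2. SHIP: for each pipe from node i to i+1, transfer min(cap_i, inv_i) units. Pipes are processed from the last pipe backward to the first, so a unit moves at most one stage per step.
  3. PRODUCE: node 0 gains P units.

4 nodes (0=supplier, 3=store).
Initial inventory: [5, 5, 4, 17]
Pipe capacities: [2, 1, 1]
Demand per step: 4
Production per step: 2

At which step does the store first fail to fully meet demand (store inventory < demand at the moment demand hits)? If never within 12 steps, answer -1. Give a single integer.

Step 1: demand=4,sold=4 ship[2->3]=1 ship[1->2]=1 ship[0->1]=2 prod=2 -> [5 6 4 14]
Step 2: demand=4,sold=4 ship[2->3]=1 ship[1->2]=1 ship[0->1]=2 prod=2 -> [5 7 4 11]
Step 3: demand=4,sold=4 ship[2->3]=1 ship[1->2]=1 ship[0->1]=2 prod=2 -> [5 8 4 8]
Step 4: demand=4,sold=4 ship[2->3]=1 ship[1->2]=1 ship[0->1]=2 prod=2 -> [5 9 4 5]
Step 5: demand=4,sold=4 ship[2->3]=1 ship[1->2]=1 ship[0->1]=2 prod=2 -> [5 10 4 2]
Step 6: demand=4,sold=2 ship[2->3]=1 ship[1->2]=1 ship[0->1]=2 prod=2 -> [5 11 4 1]
Step 7: demand=4,sold=1 ship[2->3]=1 ship[1->2]=1 ship[0->1]=2 prod=2 -> [5 12 4 1]
Step 8: demand=4,sold=1 ship[2->3]=1 ship[1->2]=1 ship[0->1]=2 prod=2 -> [5 13 4 1]
Step 9: demand=4,sold=1 ship[2->3]=1 ship[1->2]=1 ship[0->1]=2 prod=2 -> [5 14 4 1]
Step 10: demand=4,sold=1 ship[2->3]=1 ship[1->2]=1 ship[0->1]=2 prod=2 -> [5 15 4 1]
Step 11: demand=4,sold=1 ship[2->3]=1 ship[1->2]=1 ship[0->1]=2 prod=2 -> [5 16 4 1]
Step 12: demand=4,sold=1 ship[2->3]=1 ship[1->2]=1 ship[0->1]=2 prod=2 -> [5 17 4 1]
First stockout at step 6

6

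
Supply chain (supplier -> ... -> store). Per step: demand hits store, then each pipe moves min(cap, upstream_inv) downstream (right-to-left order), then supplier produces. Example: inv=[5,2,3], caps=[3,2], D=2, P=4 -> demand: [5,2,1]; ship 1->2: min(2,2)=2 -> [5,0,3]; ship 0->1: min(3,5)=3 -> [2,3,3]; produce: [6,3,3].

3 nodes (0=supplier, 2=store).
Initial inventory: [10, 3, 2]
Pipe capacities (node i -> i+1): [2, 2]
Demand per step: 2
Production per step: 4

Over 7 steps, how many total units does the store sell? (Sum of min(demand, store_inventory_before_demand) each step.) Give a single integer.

Answer: 14

Derivation:
Step 1: sold=2 (running total=2) -> [12 3 2]
Step 2: sold=2 (running total=4) -> [14 3 2]
Step 3: sold=2 (running total=6) -> [16 3 2]
Step 4: sold=2 (running total=8) -> [18 3 2]
Step 5: sold=2 (running total=10) -> [20 3 2]
Step 6: sold=2 (running total=12) -> [22 3 2]
Step 7: sold=2 (running total=14) -> [24 3 2]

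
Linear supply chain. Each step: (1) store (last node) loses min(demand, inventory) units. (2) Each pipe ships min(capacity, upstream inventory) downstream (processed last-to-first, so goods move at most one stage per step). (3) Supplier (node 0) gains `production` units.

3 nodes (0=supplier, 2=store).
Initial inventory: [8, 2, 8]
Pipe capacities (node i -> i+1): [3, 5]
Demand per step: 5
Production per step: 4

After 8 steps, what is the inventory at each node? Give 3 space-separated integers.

Step 1: demand=5,sold=5 ship[1->2]=2 ship[0->1]=3 prod=4 -> inv=[9 3 5]
Step 2: demand=5,sold=5 ship[1->2]=3 ship[0->1]=3 prod=4 -> inv=[10 3 3]
Step 3: demand=5,sold=3 ship[1->2]=3 ship[0->1]=3 prod=4 -> inv=[11 3 3]
Step 4: demand=5,sold=3 ship[1->2]=3 ship[0->1]=3 prod=4 -> inv=[12 3 3]
Step 5: demand=5,sold=3 ship[1->2]=3 ship[0->1]=3 prod=4 -> inv=[13 3 3]
Step 6: demand=5,sold=3 ship[1->2]=3 ship[0->1]=3 prod=4 -> inv=[14 3 3]
Step 7: demand=5,sold=3 ship[1->2]=3 ship[0->1]=3 prod=4 -> inv=[15 3 3]
Step 8: demand=5,sold=3 ship[1->2]=3 ship[0->1]=3 prod=4 -> inv=[16 3 3]

16 3 3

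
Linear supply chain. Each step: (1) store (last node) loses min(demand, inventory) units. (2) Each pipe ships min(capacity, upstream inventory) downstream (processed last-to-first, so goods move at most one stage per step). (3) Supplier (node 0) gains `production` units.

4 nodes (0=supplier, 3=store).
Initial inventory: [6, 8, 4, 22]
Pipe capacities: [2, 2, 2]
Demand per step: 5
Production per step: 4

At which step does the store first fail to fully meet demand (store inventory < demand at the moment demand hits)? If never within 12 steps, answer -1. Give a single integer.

Step 1: demand=5,sold=5 ship[2->3]=2 ship[1->2]=2 ship[0->1]=2 prod=4 -> [8 8 4 19]
Step 2: demand=5,sold=5 ship[2->3]=2 ship[1->2]=2 ship[0->1]=2 prod=4 -> [10 8 4 16]
Step 3: demand=5,sold=5 ship[2->3]=2 ship[1->2]=2 ship[0->1]=2 prod=4 -> [12 8 4 13]
Step 4: demand=5,sold=5 ship[2->3]=2 ship[1->2]=2 ship[0->1]=2 prod=4 -> [14 8 4 10]
Step 5: demand=5,sold=5 ship[2->3]=2 ship[1->2]=2 ship[0->1]=2 prod=4 -> [16 8 4 7]
Step 6: demand=5,sold=5 ship[2->3]=2 ship[1->2]=2 ship[0->1]=2 prod=4 -> [18 8 4 4]
Step 7: demand=5,sold=4 ship[2->3]=2 ship[1->2]=2 ship[0->1]=2 prod=4 -> [20 8 4 2]
Step 8: demand=5,sold=2 ship[2->3]=2 ship[1->2]=2 ship[0->1]=2 prod=4 -> [22 8 4 2]
Step 9: demand=5,sold=2 ship[2->3]=2 ship[1->2]=2 ship[0->1]=2 prod=4 -> [24 8 4 2]
Step 10: demand=5,sold=2 ship[2->3]=2 ship[1->2]=2 ship[0->1]=2 prod=4 -> [26 8 4 2]
Step 11: demand=5,sold=2 ship[2->3]=2 ship[1->2]=2 ship[0->1]=2 prod=4 -> [28 8 4 2]
Step 12: demand=5,sold=2 ship[2->3]=2 ship[1->2]=2 ship[0->1]=2 prod=4 -> [30 8 4 2]
First stockout at step 7

7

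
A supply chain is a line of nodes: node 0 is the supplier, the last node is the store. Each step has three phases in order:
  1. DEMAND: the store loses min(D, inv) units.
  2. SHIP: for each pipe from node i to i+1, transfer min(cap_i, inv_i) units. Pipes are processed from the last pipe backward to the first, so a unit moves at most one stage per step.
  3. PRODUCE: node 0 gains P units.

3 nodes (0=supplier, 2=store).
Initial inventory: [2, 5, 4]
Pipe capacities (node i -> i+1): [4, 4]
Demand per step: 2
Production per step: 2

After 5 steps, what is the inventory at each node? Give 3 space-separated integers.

Step 1: demand=2,sold=2 ship[1->2]=4 ship[0->1]=2 prod=2 -> inv=[2 3 6]
Step 2: demand=2,sold=2 ship[1->2]=3 ship[0->1]=2 prod=2 -> inv=[2 2 7]
Step 3: demand=2,sold=2 ship[1->2]=2 ship[0->1]=2 prod=2 -> inv=[2 2 7]
Step 4: demand=2,sold=2 ship[1->2]=2 ship[0->1]=2 prod=2 -> inv=[2 2 7]
Step 5: demand=2,sold=2 ship[1->2]=2 ship[0->1]=2 prod=2 -> inv=[2 2 7]

2 2 7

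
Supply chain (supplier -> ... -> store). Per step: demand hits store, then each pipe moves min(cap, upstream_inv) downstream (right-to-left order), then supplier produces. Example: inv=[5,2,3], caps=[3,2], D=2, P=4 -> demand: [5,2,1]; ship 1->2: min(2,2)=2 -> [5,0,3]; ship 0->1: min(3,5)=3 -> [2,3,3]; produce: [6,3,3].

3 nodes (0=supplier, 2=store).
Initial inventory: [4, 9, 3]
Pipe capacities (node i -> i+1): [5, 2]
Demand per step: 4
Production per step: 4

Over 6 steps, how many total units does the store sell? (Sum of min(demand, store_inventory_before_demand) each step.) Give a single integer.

Step 1: sold=3 (running total=3) -> [4 11 2]
Step 2: sold=2 (running total=5) -> [4 13 2]
Step 3: sold=2 (running total=7) -> [4 15 2]
Step 4: sold=2 (running total=9) -> [4 17 2]
Step 5: sold=2 (running total=11) -> [4 19 2]
Step 6: sold=2 (running total=13) -> [4 21 2]

Answer: 13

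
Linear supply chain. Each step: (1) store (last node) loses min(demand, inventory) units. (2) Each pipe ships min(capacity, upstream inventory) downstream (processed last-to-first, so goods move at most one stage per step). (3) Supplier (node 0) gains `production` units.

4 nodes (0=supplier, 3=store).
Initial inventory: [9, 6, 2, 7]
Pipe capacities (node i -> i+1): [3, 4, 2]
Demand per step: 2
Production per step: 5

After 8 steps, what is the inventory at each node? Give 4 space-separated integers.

Step 1: demand=2,sold=2 ship[2->3]=2 ship[1->2]=4 ship[0->1]=3 prod=5 -> inv=[11 5 4 7]
Step 2: demand=2,sold=2 ship[2->3]=2 ship[1->2]=4 ship[0->1]=3 prod=5 -> inv=[13 4 6 7]
Step 3: demand=2,sold=2 ship[2->3]=2 ship[1->2]=4 ship[0->1]=3 prod=5 -> inv=[15 3 8 7]
Step 4: demand=2,sold=2 ship[2->3]=2 ship[1->2]=3 ship[0->1]=3 prod=5 -> inv=[17 3 9 7]
Step 5: demand=2,sold=2 ship[2->3]=2 ship[1->2]=3 ship[0->1]=3 prod=5 -> inv=[19 3 10 7]
Step 6: demand=2,sold=2 ship[2->3]=2 ship[1->2]=3 ship[0->1]=3 prod=5 -> inv=[21 3 11 7]
Step 7: demand=2,sold=2 ship[2->3]=2 ship[1->2]=3 ship[0->1]=3 prod=5 -> inv=[23 3 12 7]
Step 8: demand=2,sold=2 ship[2->3]=2 ship[1->2]=3 ship[0->1]=3 prod=5 -> inv=[25 3 13 7]

25 3 13 7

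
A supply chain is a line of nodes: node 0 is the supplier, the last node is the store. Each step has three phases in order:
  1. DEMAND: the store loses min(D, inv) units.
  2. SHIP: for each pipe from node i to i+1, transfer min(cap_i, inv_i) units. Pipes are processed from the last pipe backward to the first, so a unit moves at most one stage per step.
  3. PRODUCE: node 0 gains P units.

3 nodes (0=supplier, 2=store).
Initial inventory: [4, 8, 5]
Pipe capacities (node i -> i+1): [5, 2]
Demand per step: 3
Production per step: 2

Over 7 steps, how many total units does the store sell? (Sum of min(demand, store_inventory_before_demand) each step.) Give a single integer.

Step 1: sold=3 (running total=3) -> [2 10 4]
Step 2: sold=3 (running total=6) -> [2 10 3]
Step 3: sold=3 (running total=9) -> [2 10 2]
Step 4: sold=2 (running total=11) -> [2 10 2]
Step 5: sold=2 (running total=13) -> [2 10 2]
Step 6: sold=2 (running total=15) -> [2 10 2]
Step 7: sold=2 (running total=17) -> [2 10 2]

Answer: 17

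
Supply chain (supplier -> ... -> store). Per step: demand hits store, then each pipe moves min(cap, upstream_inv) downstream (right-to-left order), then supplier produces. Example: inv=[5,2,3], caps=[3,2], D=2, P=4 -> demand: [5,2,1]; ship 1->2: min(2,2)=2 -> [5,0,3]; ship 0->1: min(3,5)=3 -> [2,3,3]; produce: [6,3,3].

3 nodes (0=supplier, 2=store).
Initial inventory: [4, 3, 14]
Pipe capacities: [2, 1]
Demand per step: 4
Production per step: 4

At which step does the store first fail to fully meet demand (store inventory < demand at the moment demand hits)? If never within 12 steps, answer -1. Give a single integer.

Step 1: demand=4,sold=4 ship[1->2]=1 ship[0->1]=2 prod=4 -> [6 4 11]
Step 2: demand=4,sold=4 ship[1->2]=1 ship[0->1]=2 prod=4 -> [8 5 8]
Step 3: demand=4,sold=4 ship[1->2]=1 ship[0->1]=2 prod=4 -> [10 6 5]
Step 4: demand=4,sold=4 ship[1->2]=1 ship[0->1]=2 prod=4 -> [12 7 2]
Step 5: demand=4,sold=2 ship[1->2]=1 ship[0->1]=2 prod=4 -> [14 8 1]
Step 6: demand=4,sold=1 ship[1->2]=1 ship[0->1]=2 prod=4 -> [16 9 1]
Step 7: demand=4,sold=1 ship[1->2]=1 ship[0->1]=2 prod=4 -> [18 10 1]
Step 8: demand=4,sold=1 ship[1->2]=1 ship[0->1]=2 prod=4 -> [20 11 1]
Step 9: demand=4,sold=1 ship[1->2]=1 ship[0->1]=2 prod=4 -> [22 12 1]
Step 10: demand=4,sold=1 ship[1->2]=1 ship[0->1]=2 prod=4 -> [24 13 1]
Step 11: demand=4,sold=1 ship[1->2]=1 ship[0->1]=2 prod=4 -> [26 14 1]
Step 12: demand=4,sold=1 ship[1->2]=1 ship[0->1]=2 prod=4 -> [28 15 1]
First stockout at step 5

5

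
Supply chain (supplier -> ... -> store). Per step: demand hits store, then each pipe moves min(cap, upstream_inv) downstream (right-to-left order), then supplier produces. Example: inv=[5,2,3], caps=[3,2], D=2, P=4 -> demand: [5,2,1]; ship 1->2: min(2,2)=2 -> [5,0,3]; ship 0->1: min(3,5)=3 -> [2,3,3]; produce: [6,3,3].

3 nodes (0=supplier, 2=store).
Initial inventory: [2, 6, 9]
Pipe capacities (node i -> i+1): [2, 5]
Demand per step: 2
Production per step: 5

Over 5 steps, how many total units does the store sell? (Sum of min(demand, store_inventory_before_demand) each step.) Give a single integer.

Answer: 10

Derivation:
Step 1: sold=2 (running total=2) -> [5 3 12]
Step 2: sold=2 (running total=4) -> [8 2 13]
Step 3: sold=2 (running total=6) -> [11 2 13]
Step 4: sold=2 (running total=8) -> [14 2 13]
Step 5: sold=2 (running total=10) -> [17 2 13]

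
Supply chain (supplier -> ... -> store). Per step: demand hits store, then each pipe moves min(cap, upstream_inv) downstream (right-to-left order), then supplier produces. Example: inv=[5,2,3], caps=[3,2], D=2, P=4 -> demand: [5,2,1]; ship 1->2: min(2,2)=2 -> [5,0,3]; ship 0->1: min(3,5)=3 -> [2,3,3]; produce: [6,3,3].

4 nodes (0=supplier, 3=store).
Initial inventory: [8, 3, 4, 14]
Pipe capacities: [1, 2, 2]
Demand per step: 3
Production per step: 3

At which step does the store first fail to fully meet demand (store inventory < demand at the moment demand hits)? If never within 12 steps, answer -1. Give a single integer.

Step 1: demand=3,sold=3 ship[2->3]=2 ship[1->2]=2 ship[0->1]=1 prod=3 -> [10 2 4 13]
Step 2: demand=3,sold=3 ship[2->3]=2 ship[1->2]=2 ship[0->1]=1 prod=3 -> [12 1 4 12]
Step 3: demand=3,sold=3 ship[2->3]=2 ship[1->2]=1 ship[0->1]=1 prod=3 -> [14 1 3 11]
Step 4: demand=3,sold=3 ship[2->3]=2 ship[1->2]=1 ship[0->1]=1 prod=3 -> [16 1 2 10]
Step 5: demand=3,sold=3 ship[2->3]=2 ship[1->2]=1 ship[0->1]=1 prod=3 -> [18 1 1 9]
Step 6: demand=3,sold=3 ship[2->3]=1 ship[1->2]=1 ship[0->1]=1 prod=3 -> [20 1 1 7]
Step 7: demand=3,sold=3 ship[2->3]=1 ship[1->2]=1 ship[0->1]=1 prod=3 -> [22 1 1 5]
Step 8: demand=3,sold=3 ship[2->3]=1 ship[1->2]=1 ship[0->1]=1 prod=3 -> [24 1 1 3]
Step 9: demand=3,sold=3 ship[2->3]=1 ship[1->2]=1 ship[0->1]=1 prod=3 -> [26 1 1 1]
Step 10: demand=3,sold=1 ship[2->3]=1 ship[1->2]=1 ship[0->1]=1 prod=3 -> [28 1 1 1]
Step 11: demand=3,sold=1 ship[2->3]=1 ship[1->2]=1 ship[0->1]=1 prod=3 -> [30 1 1 1]
Step 12: demand=3,sold=1 ship[2->3]=1 ship[1->2]=1 ship[0->1]=1 prod=3 -> [32 1 1 1]
First stockout at step 10

10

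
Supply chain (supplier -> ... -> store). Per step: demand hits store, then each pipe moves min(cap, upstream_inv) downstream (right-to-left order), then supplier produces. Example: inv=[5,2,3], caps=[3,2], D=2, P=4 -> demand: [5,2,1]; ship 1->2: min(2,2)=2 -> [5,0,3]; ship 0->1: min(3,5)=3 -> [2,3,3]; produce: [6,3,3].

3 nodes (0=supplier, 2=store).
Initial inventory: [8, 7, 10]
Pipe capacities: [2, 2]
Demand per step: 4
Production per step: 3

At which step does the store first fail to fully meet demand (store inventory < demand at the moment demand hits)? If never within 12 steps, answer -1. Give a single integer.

Step 1: demand=4,sold=4 ship[1->2]=2 ship[0->1]=2 prod=3 -> [9 7 8]
Step 2: demand=4,sold=4 ship[1->2]=2 ship[0->1]=2 prod=3 -> [10 7 6]
Step 3: demand=4,sold=4 ship[1->2]=2 ship[0->1]=2 prod=3 -> [11 7 4]
Step 4: demand=4,sold=4 ship[1->2]=2 ship[0->1]=2 prod=3 -> [12 7 2]
Step 5: demand=4,sold=2 ship[1->2]=2 ship[0->1]=2 prod=3 -> [13 7 2]
Step 6: demand=4,sold=2 ship[1->2]=2 ship[0->1]=2 prod=3 -> [14 7 2]
Step 7: demand=4,sold=2 ship[1->2]=2 ship[0->1]=2 prod=3 -> [15 7 2]
Step 8: demand=4,sold=2 ship[1->2]=2 ship[0->1]=2 prod=3 -> [16 7 2]
Step 9: demand=4,sold=2 ship[1->2]=2 ship[0->1]=2 prod=3 -> [17 7 2]
Step 10: demand=4,sold=2 ship[1->2]=2 ship[0->1]=2 prod=3 -> [18 7 2]
Step 11: demand=4,sold=2 ship[1->2]=2 ship[0->1]=2 prod=3 -> [19 7 2]
Step 12: demand=4,sold=2 ship[1->2]=2 ship[0->1]=2 prod=3 -> [20 7 2]
First stockout at step 5

5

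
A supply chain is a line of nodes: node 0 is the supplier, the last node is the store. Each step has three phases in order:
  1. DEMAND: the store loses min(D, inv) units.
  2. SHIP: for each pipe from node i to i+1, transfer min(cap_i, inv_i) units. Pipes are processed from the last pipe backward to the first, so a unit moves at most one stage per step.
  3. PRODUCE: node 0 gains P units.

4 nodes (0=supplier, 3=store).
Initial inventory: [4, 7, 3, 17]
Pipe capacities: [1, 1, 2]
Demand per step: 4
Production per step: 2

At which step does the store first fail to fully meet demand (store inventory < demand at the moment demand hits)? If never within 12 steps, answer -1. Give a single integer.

Step 1: demand=4,sold=4 ship[2->3]=2 ship[1->2]=1 ship[0->1]=1 prod=2 -> [5 7 2 15]
Step 2: demand=4,sold=4 ship[2->3]=2 ship[1->2]=1 ship[0->1]=1 prod=2 -> [6 7 1 13]
Step 3: demand=4,sold=4 ship[2->3]=1 ship[1->2]=1 ship[0->1]=1 prod=2 -> [7 7 1 10]
Step 4: demand=4,sold=4 ship[2->3]=1 ship[1->2]=1 ship[0->1]=1 prod=2 -> [8 7 1 7]
Step 5: demand=4,sold=4 ship[2->3]=1 ship[1->2]=1 ship[0->1]=1 prod=2 -> [9 7 1 4]
Step 6: demand=4,sold=4 ship[2->3]=1 ship[1->2]=1 ship[0->1]=1 prod=2 -> [10 7 1 1]
Step 7: demand=4,sold=1 ship[2->3]=1 ship[1->2]=1 ship[0->1]=1 prod=2 -> [11 7 1 1]
Step 8: demand=4,sold=1 ship[2->3]=1 ship[1->2]=1 ship[0->1]=1 prod=2 -> [12 7 1 1]
Step 9: demand=4,sold=1 ship[2->3]=1 ship[1->2]=1 ship[0->1]=1 prod=2 -> [13 7 1 1]
Step 10: demand=4,sold=1 ship[2->3]=1 ship[1->2]=1 ship[0->1]=1 prod=2 -> [14 7 1 1]
Step 11: demand=4,sold=1 ship[2->3]=1 ship[1->2]=1 ship[0->1]=1 prod=2 -> [15 7 1 1]
Step 12: demand=4,sold=1 ship[2->3]=1 ship[1->2]=1 ship[0->1]=1 prod=2 -> [16 7 1 1]
First stockout at step 7

7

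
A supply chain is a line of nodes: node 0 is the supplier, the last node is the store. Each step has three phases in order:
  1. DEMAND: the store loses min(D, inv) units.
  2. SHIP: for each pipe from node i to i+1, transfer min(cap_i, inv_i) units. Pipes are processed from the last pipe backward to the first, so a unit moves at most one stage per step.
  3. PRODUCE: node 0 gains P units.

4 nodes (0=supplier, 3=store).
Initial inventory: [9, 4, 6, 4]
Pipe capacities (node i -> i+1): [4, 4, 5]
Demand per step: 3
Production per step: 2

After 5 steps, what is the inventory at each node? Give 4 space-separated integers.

Step 1: demand=3,sold=3 ship[2->3]=5 ship[1->2]=4 ship[0->1]=4 prod=2 -> inv=[7 4 5 6]
Step 2: demand=3,sold=3 ship[2->3]=5 ship[1->2]=4 ship[0->1]=4 prod=2 -> inv=[5 4 4 8]
Step 3: demand=3,sold=3 ship[2->3]=4 ship[1->2]=4 ship[0->1]=4 prod=2 -> inv=[3 4 4 9]
Step 4: demand=3,sold=3 ship[2->3]=4 ship[1->2]=4 ship[0->1]=3 prod=2 -> inv=[2 3 4 10]
Step 5: demand=3,sold=3 ship[2->3]=4 ship[1->2]=3 ship[0->1]=2 prod=2 -> inv=[2 2 3 11]

2 2 3 11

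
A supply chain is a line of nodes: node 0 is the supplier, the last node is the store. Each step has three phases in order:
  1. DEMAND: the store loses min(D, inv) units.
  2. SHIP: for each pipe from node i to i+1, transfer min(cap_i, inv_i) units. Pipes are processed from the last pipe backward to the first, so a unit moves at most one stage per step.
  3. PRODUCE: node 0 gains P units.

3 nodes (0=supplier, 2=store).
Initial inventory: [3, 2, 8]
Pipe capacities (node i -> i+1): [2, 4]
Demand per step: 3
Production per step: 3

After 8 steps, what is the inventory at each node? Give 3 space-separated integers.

Step 1: demand=3,sold=3 ship[1->2]=2 ship[0->1]=2 prod=3 -> inv=[4 2 7]
Step 2: demand=3,sold=3 ship[1->2]=2 ship[0->1]=2 prod=3 -> inv=[5 2 6]
Step 3: demand=3,sold=3 ship[1->2]=2 ship[0->1]=2 prod=3 -> inv=[6 2 5]
Step 4: demand=3,sold=3 ship[1->2]=2 ship[0->1]=2 prod=3 -> inv=[7 2 4]
Step 5: demand=3,sold=3 ship[1->2]=2 ship[0->1]=2 prod=3 -> inv=[8 2 3]
Step 6: demand=3,sold=3 ship[1->2]=2 ship[0->1]=2 prod=3 -> inv=[9 2 2]
Step 7: demand=3,sold=2 ship[1->2]=2 ship[0->1]=2 prod=3 -> inv=[10 2 2]
Step 8: demand=3,sold=2 ship[1->2]=2 ship[0->1]=2 prod=3 -> inv=[11 2 2]

11 2 2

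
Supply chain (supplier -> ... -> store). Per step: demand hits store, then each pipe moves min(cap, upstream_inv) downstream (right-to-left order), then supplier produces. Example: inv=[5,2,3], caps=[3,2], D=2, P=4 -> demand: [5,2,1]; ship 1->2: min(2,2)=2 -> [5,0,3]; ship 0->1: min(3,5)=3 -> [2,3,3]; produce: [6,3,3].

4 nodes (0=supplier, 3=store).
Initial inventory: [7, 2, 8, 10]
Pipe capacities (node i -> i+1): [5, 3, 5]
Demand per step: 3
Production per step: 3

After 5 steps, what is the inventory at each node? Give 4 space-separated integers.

Step 1: demand=3,sold=3 ship[2->3]=5 ship[1->2]=2 ship[0->1]=5 prod=3 -> inv=[5 5 5 12]
Step 2: demand=3,sold=3 ship[2->3]=5 ship[1->2]=3 ship[0->1]=5 prod=3 -> inv=[3 7 3 14]
Step 3: demand=3,sold=3 ship[2->3]=3 ship[1->2]=3 ship[0->1]=3 prod=3 -> inv=[3 7 3 14]
Step 4: demand=3,sold=3 ship[2->3]=3 ship[1->2]=3 ship[0->1]=3 prod=3 -> inv=[3 7 3 14]
Step 5: demand=3,sold=3 ship[2->3]=3 ship[1->2]=3 ship[0->1]=3 prod=3 -> inv=[3 7 3 14]

3 7 3 14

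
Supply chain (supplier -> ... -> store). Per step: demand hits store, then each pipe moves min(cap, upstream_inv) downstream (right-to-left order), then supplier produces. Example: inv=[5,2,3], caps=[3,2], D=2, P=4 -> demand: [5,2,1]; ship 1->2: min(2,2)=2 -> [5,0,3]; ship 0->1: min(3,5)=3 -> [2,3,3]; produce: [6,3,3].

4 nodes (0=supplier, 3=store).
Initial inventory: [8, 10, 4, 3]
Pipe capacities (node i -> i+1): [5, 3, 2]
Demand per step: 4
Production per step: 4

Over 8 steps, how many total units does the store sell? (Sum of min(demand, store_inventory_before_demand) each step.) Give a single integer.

Answer: 17

Derivation:
Step 1: sold=3 (running total=3) -> [7 12 5 2]
Step 2: sold=2 (running total=5) -> [6 14 6 2]
Step 3: sold=2 (running total=7) -> [5 16 7 2]
Step 4: sold=2 (running total=9) -> [4 18 8 2]
Step 5: sold=2 (running total=11) -> [4 19 9 2]
Step 6: sold=2 (running total=13) -> [4 20 10 2]
Step 7: sold=2 (running total=15) -> [4 21 11 2]
Step 8: sold=2 (running total=17) -> [4 22 12 2]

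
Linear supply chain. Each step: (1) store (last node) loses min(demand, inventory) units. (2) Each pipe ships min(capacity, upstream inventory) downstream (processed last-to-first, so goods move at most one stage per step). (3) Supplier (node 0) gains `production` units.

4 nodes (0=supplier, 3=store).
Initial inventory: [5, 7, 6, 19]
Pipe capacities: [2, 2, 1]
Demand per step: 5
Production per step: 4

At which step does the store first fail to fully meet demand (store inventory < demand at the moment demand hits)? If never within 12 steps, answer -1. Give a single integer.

Step 1: demand=5,sold=5 ship[2->3]=1 ship[1->2]=2 ship[0->1]=2 prod=4 -> [7 7 7 15]
Step 2: demand=5,sold=5 ship[2->3]=1 ship[1->2]=2 ship[0->1]=2 prod=4 -> [9 7 8 11]
Step 3: demand=5,sold=5 ship[2->3]=1 ship[1->2]=2 ship[0->1]=2 prod=4 -> [11 7 9 7]
Step 4: demand=5,sold=5 ship[2->3]=1 ship[1->2]=2 ship[0->1]=2 prod=4 -> [13 7 10 3]
Step 5: demand=5,sold=3 ship[2->3]=1 ship[1->2]=2 ship[0->1]=2 prod=4 -> [15 7 11 1]
Step 6: demand=5,sold=1 ship[2->3]=1 ship[1->2]=2 ship[0->1]=2 prod=4 -> [17 7 12 1]
Step 7: demand=5,sold=1 ship[2->3]=1 ship[1->2]=2 ship[0->1]=2 prod=4 -> [19 7 13 1]
Step 8: demand=5,sold=1 ship[2->3]=1 ship[1->2]=2 ship[0->1]=2 prod=4 -> [21 7 14 1]
Step 9: demand=5,sold=1 ship[2->3]=1 ship[1->2]=2 ship[0->1]=2 prod=4 -> [23 7 15 1]
Step 10: demand=5,sold=1 ship[2->3]=1 ship[1->2]=2 ship[0->1]=2 prod=4 -> [25 7 16 1]
Step 11: demand=5,sold=1 ship[2->3]=1 ship[1->2]=2 ship[0->1]=2 prod=4 -> [27 7 17 1]
Step 12: demand=5,sold=1 ship[2->3]=1 ship[1->2]=2 ship[0->1]=2 prod=4 -> [29 7 18 1]
First stockout at step 5

5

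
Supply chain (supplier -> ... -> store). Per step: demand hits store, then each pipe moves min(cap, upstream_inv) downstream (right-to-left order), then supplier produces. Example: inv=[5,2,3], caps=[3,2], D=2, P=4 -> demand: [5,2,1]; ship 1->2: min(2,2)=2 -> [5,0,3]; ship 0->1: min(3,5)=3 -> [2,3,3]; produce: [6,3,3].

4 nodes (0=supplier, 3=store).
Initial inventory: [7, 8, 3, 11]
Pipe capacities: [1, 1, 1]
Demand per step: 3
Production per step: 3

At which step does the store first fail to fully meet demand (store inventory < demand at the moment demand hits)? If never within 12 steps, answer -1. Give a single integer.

Step 1: demand=3,sold=3 ship[2->3]=1 ship[1->2]=1 ship[0->1]=1 prod=3 -> [9 8 3 9]
Step 2: demand=3,sold=3 ship[2->3]=1 ship[1->2]=1 ship[0->1]=1 prod=3 -> [11 8 3 7]
Step 3: demand=3,sold=3 ship[2->3]=1 ship[1->2]=1 ship[0->1]=1 prod=3 -> [13 8 3 5]
Step 4: demand=3,sold=3 ship[2->3]=1 ship[1->2]=1 ship[0->1]=1 prod=3 -> [15 8 3 3]
Step 5: demand=3,sold=3 ship[2->3]=1 ship[1->2]=1 ship[0->1]=1 prod=3 -> [17 8 3 1]
Step 6: demand=3,sold=1 ship[2->3]=1 ship[1->2]=1 ship[0->1]=1 prod=3 -> [19 8 3 1]
Step 7: demand=3,sold=1 ship[2->3]=1 ship[1->2]=1 ship[0->1]=1 prod=3 -> [21 8 3 1]
Step 8: demand=3,sold=1 ship[2->3]=1 ship[1->2]=1 ship[0->1]=1 prod=3 -> [23 8 3 1]
Step 9: demand=3,sold=1 ship[2->3]=1 ship[1->2]=1 ship[0->1]=1 prod=3 -> [25 8 3 1]
Step 10: demand=3,sold=1 ship[2->3]=1 ship[1->2]=1 ship[0->1]=1 prod=3 -> [27 8 3 1]
Step 11: demand=3,sold=1 ship[2->3]=1 ship[1->2]=1 ship[0->1]=1 prod=3 -> [29 8 3 1]
Step 12: demand=3,sold=1 ship[2->3]=1 ship[1->2]=1 ship[0->1]=1 prod=3 -> [31 8 3 1]
First stockout at step 6

6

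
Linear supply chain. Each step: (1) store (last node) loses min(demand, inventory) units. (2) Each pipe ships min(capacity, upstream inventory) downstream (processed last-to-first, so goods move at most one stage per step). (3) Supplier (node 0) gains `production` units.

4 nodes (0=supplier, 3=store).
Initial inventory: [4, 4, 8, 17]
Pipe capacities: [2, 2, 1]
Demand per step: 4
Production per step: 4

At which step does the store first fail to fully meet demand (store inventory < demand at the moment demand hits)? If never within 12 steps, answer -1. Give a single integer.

Step 1: demand=4,sold=4 ship[2->3]=1 ship[1->2]=2 ship[0->1]=2 prod=4 -> [6 4 9 14]
Step 2: demand=4,sold=4 ship[2->3]=1 ship[1->2]=2 ship[0->1]=2 prod=4 -> [8 4 10 11]
Step 3: demand=4,sold=4 ship[2->3]=1 ship[1->2]=2 ship[0->1]=2 prod=4 -> [10 4 11 8]
Step 4: demand=4,sold=4 ship[2->3]=1 ship[1->2]=2 ship[0->1]=2 prod=4 -> [12 4 12 5]
Step 5: demand=4,sold=4 ship[2->3]=1 ship[1->2]=2 ship[0->1]=2 prod=4 -> [14 4 13 2]
Step 6: demand=4,sold=2 ship[2->3]=1 ship[1->2]=2 ship[0->1]=2 prod=4 -> [16 4 14 1]
Step 7: demand=4,sold=1 ship[2->3]=1 ship[1->2]=2 ship[0->1]=2 prod=4 -> [18 4 15 1]
Step 8: demand=4,sold=1 ship[2->3]=1 ship[1->2]=2 ship[0->1]=2 prod=4 -> [20 4 16 1]
Step 9: demand=4,sold=1 ship[2->3]=1 ship[1->2]=2 ship[0->1]=2 prod=4 -> [22 4 17 1]
Step 10: demand=4,sold=1 ship[2->3]=1 ship[1->2]=2 ship[0->1]=2 prod=4 -> [24 4 18 1]
Step 11: demand=4,sold=1 ship[2->3]=1 ship[1->2]=2 ship[0->1]=2 prod=4 -> [26 4 19 1]
Step 12: demand=4,sold=1 ship[2->3]=1 ship[1->2]=2 ship[0->1]=2 prod=4 -> [28 4 20 1]
First stockout at step 6

6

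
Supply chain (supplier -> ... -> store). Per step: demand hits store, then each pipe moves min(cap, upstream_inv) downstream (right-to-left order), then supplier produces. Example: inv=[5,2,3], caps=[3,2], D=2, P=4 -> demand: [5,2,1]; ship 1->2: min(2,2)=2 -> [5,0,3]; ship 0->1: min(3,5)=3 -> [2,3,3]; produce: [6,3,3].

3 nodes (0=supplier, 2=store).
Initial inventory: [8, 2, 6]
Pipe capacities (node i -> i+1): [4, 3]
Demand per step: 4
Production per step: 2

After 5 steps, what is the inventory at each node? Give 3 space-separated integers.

Step 1: demand=4,sold=4 ship[1->2]=2 ship[0->1]=4 prod=2 -> inv=[6 4 4]
Step 2: demand=4,sold=4 ship[1->2]=3 ship[0->1]=4 prod=2 -> inv=[4 5 3]
Step 3: demand=4,sold=3 ship[1->2]=3 ship[0->1]=4 prod=2 -> inv=[2 6 3]
Step 4: demand=4,sold=3 ship[1->2]=3 ship[0->1]=2 prod=2 -> inv=[2 5 3]
Step 5: demand=4,sold=3 ship[1->2]=3 ship[0->1]=2 prod=2 -> inv=[2 4 3]

2 4 3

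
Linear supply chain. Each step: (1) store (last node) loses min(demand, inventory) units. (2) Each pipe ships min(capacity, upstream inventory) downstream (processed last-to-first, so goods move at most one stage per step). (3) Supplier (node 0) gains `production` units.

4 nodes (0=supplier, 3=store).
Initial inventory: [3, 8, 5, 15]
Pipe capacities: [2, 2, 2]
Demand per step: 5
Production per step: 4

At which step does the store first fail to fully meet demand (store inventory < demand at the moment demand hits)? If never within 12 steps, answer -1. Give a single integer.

Step 1: demand=5,sold=5 ship[2->3]=2 ship[1->2]=2 ship[0->1]=2 prod=4 -> [5 8 5 12]
Step 2: demand=5,sold=5 ship[2->3]=2 ship[1->2]=2 ship[0->1]=2 prod=4 -> [7 8 5 9]
Step 3: demand=5,sold=5 ship[2->3]=2 ship[1->2]=2 ship[0->1]=2 prod=4 -> [9 8 5 6]
Step 4: demand=5,sold=5 ship[2->3]=2 ship[1->2]=2 ship[0->1]=2 prod=4 -> [11 8 5 3]
Step 5: demand=5,sold=3 ship[2->3]=2 ship[1->2]=2 ship[0->1]=2 prod=4 -> [13 8 5 2]
Step 6: demand=5,sold=2 ship[2->3]=2 ship[1->2]=2 ship[0->1]=2 prod=4 -> [15 8 5 2]
Step 7: demand=5,sold=2 ship[2->3]=2 ship[1->2]=2 ship[0->1]=2 prod=4 -> [17 8 5 2]
Step 8: demand=5,sold=2 ship[2->3]=2 ship[1->2]=2 ship[0->1]=2 prod=4 -> [19 8 5 2]
Step 9: demand=5,sold=2 ship[2->3]=2 ship[1->2]=2 ship[0->1]=2 prod=4 -> [21 8 5 2]
Step 10: demand=5,sold=2 ship[2->3]=2 ship[1->2]=2 ship[0->1]=2 prod=4 -> [23 8 5 2]
Step 11: demand=5,sold=2 ship[2->3]=2 ship[1->2]=2 ship[0->1]=2 prod=4 -> [25 8 5 2]
Step 12: demand=5,sold=2 ship[2->3]=2 ship[1->2]=2 ship[0->1]=2 prod=4 -> [27 8 5 2]
First stockout at step 5

5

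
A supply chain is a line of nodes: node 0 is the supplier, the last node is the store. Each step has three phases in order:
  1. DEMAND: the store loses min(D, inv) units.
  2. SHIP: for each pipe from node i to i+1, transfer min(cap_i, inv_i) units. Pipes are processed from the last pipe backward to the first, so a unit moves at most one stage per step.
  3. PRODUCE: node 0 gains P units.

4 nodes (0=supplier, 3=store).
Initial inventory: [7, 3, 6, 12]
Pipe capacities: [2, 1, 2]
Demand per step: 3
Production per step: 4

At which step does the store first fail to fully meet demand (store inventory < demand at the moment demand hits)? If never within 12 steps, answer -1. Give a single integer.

Step 1: demand=3,sold=3 ship[2->3]=2 ship[1->2]=1 ship[0->1]=2 prod=4 -> [9 4 5 11]
Step 2: demand=3,sold=3 ship[2->3]=2 ship[1->2]=1 ship[0->1]=2 prod=4 -> [11 5 4 10]
Step 3: demand=3,sold=3 ship[2->3]=2 ship[1->2]=1 ship[0->1]=2 prod=4 -> [13 6 3 9]
Step 4: demand=3,sold=3 ship[2->3]=2 ship[1->2]=1 ship[0->1]=2 prod=4 -> [15 7 2 8]
Step 5: demand=3,sold=3 ship[2->3]=2 ship[1->2]=1 ship[0->1]=2 prod=4 -> [17 8 1 7]
Step 6: demand=3,sold=3 ship[2->3]=1 ship[1->2]=1 ship[0->1]=2 prod=4 -> [19 9 1 5]
Step 7: demand=3,sold=3 ship[2->3]=1 ship[1->2]=1 ship[0->1]=2 prod=4 -> [21 10 1 3]
Step 8: demand=3,sold=3 ship[2->3]=1 ship[1->2]=1 ship[0->1]=2 prod=4 -> [23 11 1 1]
Step 9: demand=3,sold=1 ship[2->3]=1 ship[1->2]=1 ship[0->1]=2 prod=4 -> [25 12 1 1]
Step 10: demand=3,sold=1 ship[2->3]=1 ship[1->2]=1 ship[0->1]=2 prod=4 -> [27 13 1 1]
Step 11: demand=3,sold=1 ship[2->3]=1 ship[1->2]=1 ship[0->1]=2 prod=4 -> [29 14 1 1]
Step 12: demand=3,sold=1 ship[2->3]=1 ship[1->2]=1 ship[0->1]=2 prod=4 -> [31 15 1 1]
First stockout at step 9

9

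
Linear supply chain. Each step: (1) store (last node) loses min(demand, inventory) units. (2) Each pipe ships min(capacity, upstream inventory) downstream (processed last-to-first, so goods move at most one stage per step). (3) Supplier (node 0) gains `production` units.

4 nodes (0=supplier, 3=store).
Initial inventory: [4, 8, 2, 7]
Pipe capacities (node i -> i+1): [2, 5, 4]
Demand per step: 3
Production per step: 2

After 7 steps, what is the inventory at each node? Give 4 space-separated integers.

Step 1: demand=3,sold=3 ship[2->3]=2 ship[1->2]=5 ship[0->1]=2 prod=2 -> inv=[4 5 5 6]
Step 2: demand=3,sold=3 ship[2->3]=4 ship[1->2]=5 ship[0->1]=2 prod=2 -> inv=[4 2 6 7]
Step 3: demand=3,sold=3 ship[2->3]=4 ship[1->2]=2 ship[0->1]=2 prod=2 -> inv=[4 2 4 8]
Step 4: demand=3,sold=3 ship[2->3]=4 ship[1->2]=2 ship[0->1]=2 prod=2 -> inv=[4 2 2 9]
Step 5: demand=3,sold=3 ship[2->3]=2 ship[1->2]=2 ship[0->1]=2 prod=2 -> inv=[4 2 2 8]
Step 6: demand=3,sold=3 ship[2->3]=2 ship[1->2]=2 ship[0->1]=2 prod=2 -> inv=[4 2 2 7]
Step 7: demand=3,sold=3 ship[2->3]=2 ship[1->2]=2 ship[0->1]=2 prod=2 -> inv=[4 2 2 6]

4 2 2 6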